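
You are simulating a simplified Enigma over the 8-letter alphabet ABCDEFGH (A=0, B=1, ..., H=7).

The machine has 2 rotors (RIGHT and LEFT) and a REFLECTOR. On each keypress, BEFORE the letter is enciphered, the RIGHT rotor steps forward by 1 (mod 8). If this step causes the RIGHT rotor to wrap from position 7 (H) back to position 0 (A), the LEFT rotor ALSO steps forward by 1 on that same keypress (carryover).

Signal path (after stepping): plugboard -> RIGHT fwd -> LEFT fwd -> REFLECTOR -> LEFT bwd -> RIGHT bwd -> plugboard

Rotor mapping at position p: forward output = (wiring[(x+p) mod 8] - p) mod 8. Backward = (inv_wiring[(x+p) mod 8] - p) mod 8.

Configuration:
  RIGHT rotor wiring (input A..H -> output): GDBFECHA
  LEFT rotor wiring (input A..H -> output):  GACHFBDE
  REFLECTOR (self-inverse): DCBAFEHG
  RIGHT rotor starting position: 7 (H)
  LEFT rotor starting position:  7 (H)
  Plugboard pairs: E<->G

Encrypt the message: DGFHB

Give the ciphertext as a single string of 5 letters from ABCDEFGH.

Answer: FFHBH

Derivation:
Char 1 ('D'): step: R->0, L->0 (L advanced); D->plug->D->R->F->L->B->refl->C->L'->C->R'->F->plug->F
Char 2 ('G'): step: R->1, L=0; G->plug->E->R->B->L->A->refl->D->L'->G->R'->F->plug->F
Char 3 ('F'): step: R->2, L=0; F->plug->F->R->G->L->D->refl->A->L'->B->R'->H->plug->H
Char 4 ('H'): step: R->3, L=0; H->plug->H->R->G->L->D->refl->A->L'->B->R'->B->plug->B
Char 5 ('B'): step: R->4, L=0; B->plug->B->R->G->L->D->refl->A->L'->B->R'->H->plug->H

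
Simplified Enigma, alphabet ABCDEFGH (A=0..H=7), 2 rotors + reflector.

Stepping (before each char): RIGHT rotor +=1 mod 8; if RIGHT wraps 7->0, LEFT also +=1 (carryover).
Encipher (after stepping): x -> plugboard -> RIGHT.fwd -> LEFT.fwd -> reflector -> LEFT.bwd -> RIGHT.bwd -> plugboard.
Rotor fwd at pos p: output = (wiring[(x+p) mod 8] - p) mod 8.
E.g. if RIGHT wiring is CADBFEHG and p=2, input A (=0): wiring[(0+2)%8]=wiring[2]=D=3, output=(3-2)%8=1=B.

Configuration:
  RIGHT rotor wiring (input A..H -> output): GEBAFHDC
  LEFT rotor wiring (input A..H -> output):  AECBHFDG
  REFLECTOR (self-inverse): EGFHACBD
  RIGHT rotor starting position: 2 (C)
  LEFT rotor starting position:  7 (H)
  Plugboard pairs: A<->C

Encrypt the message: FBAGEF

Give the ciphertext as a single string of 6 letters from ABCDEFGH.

Answer: DFECFG

Derivation:
Char 1 ('F'): step: R->3, L=7; F->plug->F->R->D->L->D->refl->H->L'->A->R'->D->plug->D
Char 2 ('B'): step: R->4, L=7; B->plug->B->R->D->L->D->refl->H->L'->A->R'->F->plug->F
Char 3 ('A'): step: R->5, L=7; A->plug->C->R->F->L->A->refl->E->L'->H->R'->E->plug->E
Char 4 ('G'): step: R->6, L=7; G->plug->G->R->H->L->E->refl->A->L'->F->R'->A->plug->C
Char 5 ('E'): step: R->7, L=7; E->plug->E->R->B->L->B->refl->G->L'->G->R'->F->plug->F
Char 6 ('F'): step: R->0, L->0 (L advanced); F->plug->F->R->H->L->G->refl->B->L'->D->R'->G->plug->G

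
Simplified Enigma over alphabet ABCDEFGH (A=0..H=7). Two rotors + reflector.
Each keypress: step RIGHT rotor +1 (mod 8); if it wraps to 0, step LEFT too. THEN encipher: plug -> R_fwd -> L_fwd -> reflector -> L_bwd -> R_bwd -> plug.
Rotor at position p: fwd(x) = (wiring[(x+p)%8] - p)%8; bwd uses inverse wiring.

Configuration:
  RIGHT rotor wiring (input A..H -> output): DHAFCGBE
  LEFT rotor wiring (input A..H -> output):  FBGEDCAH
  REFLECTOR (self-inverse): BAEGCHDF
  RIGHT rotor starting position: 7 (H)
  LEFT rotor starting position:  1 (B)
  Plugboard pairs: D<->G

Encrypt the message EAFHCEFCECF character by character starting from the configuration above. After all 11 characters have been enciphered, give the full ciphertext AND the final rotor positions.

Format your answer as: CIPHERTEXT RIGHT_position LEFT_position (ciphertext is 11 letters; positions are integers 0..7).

Answer: ACBBEFCGAEB 2 3

Derivation:
Char 1 ('E'): step: R->0, L->2 (L advanced); E->plug->E->R->C->L->B->refl->A->L'->D->R'->A->plug->A
Char 2 ('A'): step: R->1, L=2; A->plug->A->R->G->L->D->refl->G->L'->E->R'->C->plug->C
Char 3 ('F'): step: R->2, L=2; F->plug->F->R->C->L->B->refl->A->L'->D->R'->B->plug->B
Char 4 ('H'): step: R->3, L=2; H->plug->H->R->F->L->F->refl->H->L'->H->R'->B->plug->B
Char 5 ('C'): step: R->4, L=2; C->plug->C->R->F->L->F->refl->H->L'->H->R'->E->plug->E
Char 6 ('E'): step: R->5, L=2; E->plug->E->R->C->L->B->refl->A->L'->D->R'->F->plug->F
Char 7 ('F'): step: R->6, L=2; F->plug->F->R->H->L->H->refl->F->L'->F->R'->C->plug->C
Char 8 ('C'): step: R->7, L=2; C->plug->C->R->A->L->E->refl->C->L'->B->R'->D->plug->G
Char 9 ('E'): step: R->0, L->3 (L advanced); E->plug->E->R->C->L->H->refl->F->L'->D->R'->A->plug->A
Char 10 ('C'): step: R->1, L=3; C->plug->C->R->E->L->E->refl->C->L'->F->R'->E->plug->E
Char 11 ('F'): step: R->2, L=3; F->plug->F->R->C->L->H->refl->F->L'->D->R'->B->plug->B
Final: ciphertext=ACBBEFCGAEB, RIGHT=2, LEFT=3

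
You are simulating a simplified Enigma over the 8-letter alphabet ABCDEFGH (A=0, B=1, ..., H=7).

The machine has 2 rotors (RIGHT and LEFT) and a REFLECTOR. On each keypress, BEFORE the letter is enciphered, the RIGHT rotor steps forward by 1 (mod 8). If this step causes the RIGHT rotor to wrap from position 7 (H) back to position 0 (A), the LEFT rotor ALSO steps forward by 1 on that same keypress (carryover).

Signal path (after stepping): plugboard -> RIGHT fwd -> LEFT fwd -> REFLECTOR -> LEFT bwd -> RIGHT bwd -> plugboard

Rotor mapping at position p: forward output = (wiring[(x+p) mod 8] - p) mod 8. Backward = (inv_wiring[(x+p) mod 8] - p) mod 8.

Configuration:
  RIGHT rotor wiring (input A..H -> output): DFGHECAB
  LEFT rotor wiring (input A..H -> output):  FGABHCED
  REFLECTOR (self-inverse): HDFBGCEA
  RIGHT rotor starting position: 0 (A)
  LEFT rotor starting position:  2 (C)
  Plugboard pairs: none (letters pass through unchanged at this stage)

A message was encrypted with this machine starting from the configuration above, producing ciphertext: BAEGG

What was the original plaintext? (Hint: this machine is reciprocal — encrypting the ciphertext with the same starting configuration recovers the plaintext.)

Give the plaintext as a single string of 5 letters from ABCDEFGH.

Answer: CCDCC

Derivation:
Char 1 ('B'): step: R->1, L=2; B->plug->B->R->F->L->B->refl->D->L'->G->R'->C->plug->C
Char 2 ('A'): step: R->2, L=2; A->plug->A->R->E->L->C->refl->F->L'->C->R'->C->plug->C
Char 3 ('E'): step: R->3, L=2; E->plug->E->R->G->L->D->refl->B->L'->F->R'->D->plug->D
Char 4 ('G'): step: R->4, L=2; G->plug->G->R->C->L->F->refl->C->L'->E->R'->C->plug->C
Char 5 ('G'): step: R->5, L=2; G->plug->G->R->C->L->F->refl->C->L'->E->R'->C->plug->C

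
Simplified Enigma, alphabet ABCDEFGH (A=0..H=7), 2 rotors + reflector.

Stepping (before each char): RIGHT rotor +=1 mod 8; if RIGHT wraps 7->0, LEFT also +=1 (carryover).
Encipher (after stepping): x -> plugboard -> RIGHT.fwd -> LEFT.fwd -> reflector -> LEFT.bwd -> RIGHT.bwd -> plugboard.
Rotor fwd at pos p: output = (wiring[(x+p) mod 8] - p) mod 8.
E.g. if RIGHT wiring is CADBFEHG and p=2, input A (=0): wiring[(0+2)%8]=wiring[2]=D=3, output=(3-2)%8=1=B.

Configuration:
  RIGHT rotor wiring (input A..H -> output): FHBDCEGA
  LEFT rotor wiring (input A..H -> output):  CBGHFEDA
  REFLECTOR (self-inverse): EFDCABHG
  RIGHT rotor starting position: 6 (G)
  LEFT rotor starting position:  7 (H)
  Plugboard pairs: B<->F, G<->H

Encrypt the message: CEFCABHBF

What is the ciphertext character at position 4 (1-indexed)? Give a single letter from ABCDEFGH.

Char 1 ('C'): step: R->7, L=7; C->plug->C->R->A->L->B->refl->F->L'->G->R'->B->plug->F
Char 2 ('E'): step: R->0, L->0 (L advanced); E->plug->E->R->C->L->G->refl->H->L'->D->R'->D->plug->D
Char 3 ('F'): step: R->1, L=0; F->plug->B->R->A->L->C->refl->D->L'->G->R'->A->plug->A
Char 4 ('C'): step: R->2, L=0; C->plug->C->R->A->L->C->refl->D->L'->G->R'->F->plug->B

B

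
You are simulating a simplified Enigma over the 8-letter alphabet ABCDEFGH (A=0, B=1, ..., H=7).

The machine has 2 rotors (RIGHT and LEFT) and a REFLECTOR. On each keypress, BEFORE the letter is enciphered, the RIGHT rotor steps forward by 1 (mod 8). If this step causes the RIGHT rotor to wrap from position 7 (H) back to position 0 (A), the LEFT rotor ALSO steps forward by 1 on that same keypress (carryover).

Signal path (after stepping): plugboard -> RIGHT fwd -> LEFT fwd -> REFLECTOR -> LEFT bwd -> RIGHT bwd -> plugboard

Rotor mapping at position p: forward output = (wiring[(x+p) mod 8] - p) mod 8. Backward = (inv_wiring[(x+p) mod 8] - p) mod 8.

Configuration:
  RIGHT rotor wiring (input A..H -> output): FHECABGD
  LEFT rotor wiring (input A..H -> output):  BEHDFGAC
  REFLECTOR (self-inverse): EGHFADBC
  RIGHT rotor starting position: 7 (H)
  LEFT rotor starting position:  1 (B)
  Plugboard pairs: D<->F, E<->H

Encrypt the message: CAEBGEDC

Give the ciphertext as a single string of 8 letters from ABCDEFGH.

Char 1 ('C'): step: R->0, L->2 (L advanced); C->plug->C->R->E->L->G->refl->B->L'->B->R'->F->plug->D
Char 2 ('A'): step: R->1, L=2; A->plug->A->R->G->L->H->refl->C->L'->H->R'->D->plug->F
Char 3 ('E'): step: R->2, L=2; E->plug->H->R->F->L->A->refl->E->L'->D->R'->G->plug->G
Char 4 ('B'): step: R->3, L=2; B->plug->B->R->F->L->A->refl->E->L'->D->R'->D->plug->F
Char 5 ('G'): step: R->4, L=2; G->plug->G->R->A->L->F->refl->D->L'->C->R'->C->plug->C
Char 6 ('E'): step: R->5, L=2; E->plug->H->R->D->L->E->refl->A->L'->F->R'->G->plug->G
Char 7 ('D'): step: R->6, L=2; D->plug->F->R->E->L->G->refl->B->L'->B->R'->D->plug->F
Char 8 ('C'): step: R->7, L=2; C->plug->C->R->A->L->F->refl->D->L'->C->R'->G->plug->G

Answer: DFGFCGFG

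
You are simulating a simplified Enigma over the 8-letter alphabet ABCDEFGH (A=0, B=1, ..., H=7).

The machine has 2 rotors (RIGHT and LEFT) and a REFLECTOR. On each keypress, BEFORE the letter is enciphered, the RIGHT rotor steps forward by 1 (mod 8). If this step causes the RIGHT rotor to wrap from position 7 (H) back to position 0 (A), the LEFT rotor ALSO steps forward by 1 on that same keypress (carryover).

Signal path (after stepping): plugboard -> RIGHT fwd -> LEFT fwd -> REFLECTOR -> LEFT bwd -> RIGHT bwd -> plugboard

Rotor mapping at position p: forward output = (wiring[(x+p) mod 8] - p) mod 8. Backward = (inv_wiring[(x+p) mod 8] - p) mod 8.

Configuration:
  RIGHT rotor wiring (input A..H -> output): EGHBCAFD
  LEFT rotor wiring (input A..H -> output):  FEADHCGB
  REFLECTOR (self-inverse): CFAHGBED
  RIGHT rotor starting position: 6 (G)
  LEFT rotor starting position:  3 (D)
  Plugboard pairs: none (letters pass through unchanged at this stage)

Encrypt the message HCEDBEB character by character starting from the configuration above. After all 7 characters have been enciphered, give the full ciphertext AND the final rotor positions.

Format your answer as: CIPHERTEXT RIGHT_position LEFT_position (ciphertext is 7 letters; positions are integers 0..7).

Answer: CFCFEDD 5 4

Derivation:
Char 1 ('H'): step: R->7, L=3; H->plug->H->R->G->L->B->refl->F->L'->H->R'->C->plug->C
Char 2 ('C'): step: R->0, L->4 (L advanced); C->plug->C->R->H->L->H->refl->D->L'->A->R'->F->plug->F
Char 3 ('E'): step: R->1, L=4; E->plug->E->R->H->L->H->refl->D->L'->A->R'->C->plug->C
Char 4 ('D'): step: R->2, L=4; D->plug->D->R->G->L->E->refl->G->L'->B->R'->F->plug->F
Char 5 ('B'): step: R->3, L=4; B->plug->B->R->H->L->H->refl->D->L'->A->R'->E->plug->E
Char 6 ('E'): step: R->4, L=4; E->plug->E->R->A->L->D->refl->H->L'->H->R'->D->plug->D
Char 7 ('B'): step: R->5, L=4; B->plug->B->R->A->L->D->refl->H->L'->H->R'->D->plug->D
Final: ciphertext=CFCFEDD, RIGHT=5, LEFT=4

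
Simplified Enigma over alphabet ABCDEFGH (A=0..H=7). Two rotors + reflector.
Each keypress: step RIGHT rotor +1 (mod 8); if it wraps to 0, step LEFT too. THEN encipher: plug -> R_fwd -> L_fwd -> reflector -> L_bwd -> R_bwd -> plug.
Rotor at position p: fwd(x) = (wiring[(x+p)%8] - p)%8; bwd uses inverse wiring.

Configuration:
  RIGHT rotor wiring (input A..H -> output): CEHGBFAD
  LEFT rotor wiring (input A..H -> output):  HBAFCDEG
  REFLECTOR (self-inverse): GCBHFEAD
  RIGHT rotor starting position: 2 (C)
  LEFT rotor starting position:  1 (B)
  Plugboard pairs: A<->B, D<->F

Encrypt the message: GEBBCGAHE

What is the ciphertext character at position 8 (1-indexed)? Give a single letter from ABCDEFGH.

Char 1 ('G'): step: R->3, L=1; G->plug->G->R->B->L->H->refl->D->L'->F->R'->D->plug->F
Char 2 ('E'): step: R->4, L=1; E->plug->E->R->G->L->F->refl->E->L'->C->R'->H->plug->H
Char 3 ('B'): step: R->5, L=1; B->plug->A->R->A->L->A->refl->G->L'->H->R'->E->plug->E
Char 4 ('B'): step: R->6, L=1; B->plug->A->R->C->L->E->refl->F->L'->G->R'->D->plug->F
Char 5 ('C'): step: R->7, L=1; C->plug->C->R->F->L->D->refl->H->L'->B->R'->H->plug->H
Char 6 ('G'): step: R->0, L->2 (L advanced); G->plug->G->R->A->L->G->refl->A->L'->C->R'->A->plug->B
Char 7 ('A'): step: R->1, L=2; A->plug->B->R->G->L->F->refl->E->L'->F->R'->C->plug->C
Char 8 ('H'): step: R->2, L=2; H->plug->H->R->C->L->A->refl->G->L'->A->R'->G->plug->G

G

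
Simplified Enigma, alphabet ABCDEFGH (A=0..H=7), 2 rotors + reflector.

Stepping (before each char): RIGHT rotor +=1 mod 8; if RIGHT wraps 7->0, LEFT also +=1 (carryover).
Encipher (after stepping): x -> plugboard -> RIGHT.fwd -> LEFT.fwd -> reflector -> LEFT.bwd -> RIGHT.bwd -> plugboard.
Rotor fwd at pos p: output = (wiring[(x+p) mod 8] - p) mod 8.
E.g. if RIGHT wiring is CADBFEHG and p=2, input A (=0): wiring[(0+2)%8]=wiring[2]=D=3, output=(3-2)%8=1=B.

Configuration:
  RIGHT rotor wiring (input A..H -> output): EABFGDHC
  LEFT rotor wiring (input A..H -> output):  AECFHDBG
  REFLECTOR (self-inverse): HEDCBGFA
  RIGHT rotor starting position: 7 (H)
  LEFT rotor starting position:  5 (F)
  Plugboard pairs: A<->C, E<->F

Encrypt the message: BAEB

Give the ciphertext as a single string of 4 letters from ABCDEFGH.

Char 1 ('B'): step: R->0, L->6 (L advanced); B->plug->B->R->A->L->D->refl->C->L'->C->R'->H->plug->H
Char 2 ('A'): step: R->1, L=6; A->plug->C->R->E->L->E->refl->B->L'->G->R'->F->plug->E
Char 3 ('E'): step: R->2, L=6; E->plug->F->R->A->L->D->refl->C->L'->C->R'->G->plug->G
Char 4 ('B'): step: R->3, L=6; B->plug->B->R->D->L->G->refl->F->L'->H->R'->E->plug->F

Answer: HEGF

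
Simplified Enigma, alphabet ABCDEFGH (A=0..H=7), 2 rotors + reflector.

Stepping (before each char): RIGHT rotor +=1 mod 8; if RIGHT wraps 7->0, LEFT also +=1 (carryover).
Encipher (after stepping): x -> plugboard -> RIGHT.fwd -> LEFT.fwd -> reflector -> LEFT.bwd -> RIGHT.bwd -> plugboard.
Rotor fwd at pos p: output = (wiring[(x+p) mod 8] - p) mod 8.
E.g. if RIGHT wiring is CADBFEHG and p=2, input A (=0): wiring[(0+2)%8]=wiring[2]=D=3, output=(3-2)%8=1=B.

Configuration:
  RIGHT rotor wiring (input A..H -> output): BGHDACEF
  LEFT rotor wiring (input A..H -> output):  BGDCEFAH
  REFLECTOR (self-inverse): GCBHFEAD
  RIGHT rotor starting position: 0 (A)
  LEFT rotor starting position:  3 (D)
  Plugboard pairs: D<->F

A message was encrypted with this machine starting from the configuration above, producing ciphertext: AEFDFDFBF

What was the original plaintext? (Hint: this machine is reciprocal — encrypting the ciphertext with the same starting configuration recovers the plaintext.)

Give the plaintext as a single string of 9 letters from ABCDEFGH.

Char 1 ('A'): step: R->1, L=3; A->plug->A->R->F->L->G->refl->A->L'->H->R'->D->plug->F
Char 2 ('E'): step: R->2, L=3; E->plug->E->R->C->L->C->refl->B->L'->B->R'->B->plug->B
Char 3 ('F'): step: R->3, L=3; F->plug->D->R->B->L->B->refl->C->L'->C->R'->E->plug->E
Char 4 ('D'): step: R->4, L=3; D->plug->F->R->C->L->C->refl->B->L'->B->R'->D->plug->F
Char 5 ('F'): step: R->5, L=3; F->plug->D->R->E->L->E->refl->F->L'->D->R'->H->plug->H
Char 6 ('D'): step: R->6, L=3; D->plug->F->R->F->L->G->refl->A->L'->H->R'->B->plug->B
Char 7 ('F'): step: R->7, L=3; F->plug->D->R->A->L->H->refl->D->L'->G->R'->A->plug->A
Char 8 ('B'): step: R->0, L->4 (L advanced); B->plug->B->R->G->L->H->refl->D->L'->D->R'->D->plug->F
Char 9 ('F'): step: R->1, L=4; F->plug->D->R->H->L->G->refl->A->L'->A->R'->H->plug->H

Answer: FBEFHBAFH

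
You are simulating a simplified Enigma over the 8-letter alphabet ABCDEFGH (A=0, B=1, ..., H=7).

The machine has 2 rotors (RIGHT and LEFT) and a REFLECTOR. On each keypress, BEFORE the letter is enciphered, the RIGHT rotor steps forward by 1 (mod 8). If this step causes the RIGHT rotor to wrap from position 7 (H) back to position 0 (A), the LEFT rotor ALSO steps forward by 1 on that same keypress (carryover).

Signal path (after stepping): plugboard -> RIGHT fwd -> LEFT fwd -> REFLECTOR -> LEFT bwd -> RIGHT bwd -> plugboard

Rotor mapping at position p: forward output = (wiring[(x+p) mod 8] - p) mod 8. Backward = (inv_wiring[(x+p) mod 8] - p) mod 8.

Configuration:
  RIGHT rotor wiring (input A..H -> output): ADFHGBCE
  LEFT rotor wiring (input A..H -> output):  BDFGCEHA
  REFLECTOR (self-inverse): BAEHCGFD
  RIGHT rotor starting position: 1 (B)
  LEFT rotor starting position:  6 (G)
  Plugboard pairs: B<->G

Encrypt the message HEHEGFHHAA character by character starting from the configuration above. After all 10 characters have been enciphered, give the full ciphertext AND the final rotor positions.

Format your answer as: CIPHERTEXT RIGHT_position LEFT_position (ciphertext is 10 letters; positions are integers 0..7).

Answer: BCFHFHCEBF 3 7

Derivation:
Char 1 ('H'): step: R->2, L=6; H->plug->H->R->B->L->C->refl->E->L'->G->R'->G->plug->B
Char 2 ('E'): step: R->3, L=6; E->plug->E->R->B->L->C->refl->E->L'->G->R'->C->plug->C
Char 3 ('H'): step: R->4, L=6; H->plug->H->R->D->L->F->refl->G->L'->H->R'->F->plug->F
Char 4 ('E'): step: R->5, L=6; E->plug->E->R->G->L->E->refl->C->L'->B->R'->H->plug->H
Char 5 ('G'): step: R->6, L=6; G->plug->B->R->G->L->E->refl->C->L'->B->R'->F->plug->F
Char 6 ('F'): step: R->7, L=6; F->plug->F->R->H->L->G->refl->F->L'->D->R'->H->plug->H
Char 7 ('H'): step: R->0, L->7 (L advanced); H->plug->H->R->E->L->H->refl->D->L'->F->R'->C->plug->C
Char 8 ('H'): step: R->1, L=7; H->plug->H->R->H->L->A->refl->B->L'->A->R'->E->plug->E
Char 9 ('A'): step: R->2, L=7; A->plug->A->R->D->L->G->refl->F->L'->G->R'->G->plug->B
Char 10 ('A'): step: R->3, L=7; A->plug->A->R->E->L->H->refl->D->L'->F->R'->F->plug->F
Final: ciphertext=BCFHFHCEBF, RIGHT=3, LEFT=7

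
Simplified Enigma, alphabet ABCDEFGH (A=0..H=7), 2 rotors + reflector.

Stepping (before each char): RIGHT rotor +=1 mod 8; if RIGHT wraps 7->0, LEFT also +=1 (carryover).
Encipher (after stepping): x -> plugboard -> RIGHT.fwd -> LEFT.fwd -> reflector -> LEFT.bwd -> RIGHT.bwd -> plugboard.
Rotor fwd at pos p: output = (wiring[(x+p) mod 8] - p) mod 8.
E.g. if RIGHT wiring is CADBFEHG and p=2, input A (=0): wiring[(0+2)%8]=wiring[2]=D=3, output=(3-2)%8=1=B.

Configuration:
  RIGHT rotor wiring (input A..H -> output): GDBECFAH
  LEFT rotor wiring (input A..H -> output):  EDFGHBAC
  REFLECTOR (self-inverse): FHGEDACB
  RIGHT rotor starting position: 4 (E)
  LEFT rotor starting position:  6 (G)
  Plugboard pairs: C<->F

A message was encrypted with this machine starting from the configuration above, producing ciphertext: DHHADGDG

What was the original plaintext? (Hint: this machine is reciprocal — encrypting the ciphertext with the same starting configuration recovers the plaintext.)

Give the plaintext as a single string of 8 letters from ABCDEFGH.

Char 1 ('D'): step: R->5, L=6; D->plug->D->R->B->L->E->refl->D->L'->H->R'->G->plug->G
Char 2 ('H'): step: R->6, L=6; H->plug->H->R->H->L->D->refl->E->L'->B->R'->B->plug->B
Char 3 ('H'): step: R->7, L=6; H->plug->H->R->B->L->E->refl->D->L'->H->R'->B->plug->B
Char 4 ('A'): step: R->0, L->7 (L advanced); A->plug->A->R->G->L->C->refl->G->L'->D->R'->B->plug->B
Char 5 ('D'): step: R->1, L=7; D->plug->D->R->B->L->F->refl->A->L'->F->R'->H->plug->H
Char 6 ('G'): step: R->2, L=7; G->plug->G->R->E->L->H->refl->B->L'->H->R'->A->plug->A
Char 7 ('D'): step: R->3, L=7; D->plug->D->R->F->L->A->refl->F->L'->B->R'->A->plug->A
Char 8 ('G'): step: R->4, L=7; G->plug->G->R->F->L->A->refl->F->L'->B->R'->B->plug->B

Answer: GBBBHAAB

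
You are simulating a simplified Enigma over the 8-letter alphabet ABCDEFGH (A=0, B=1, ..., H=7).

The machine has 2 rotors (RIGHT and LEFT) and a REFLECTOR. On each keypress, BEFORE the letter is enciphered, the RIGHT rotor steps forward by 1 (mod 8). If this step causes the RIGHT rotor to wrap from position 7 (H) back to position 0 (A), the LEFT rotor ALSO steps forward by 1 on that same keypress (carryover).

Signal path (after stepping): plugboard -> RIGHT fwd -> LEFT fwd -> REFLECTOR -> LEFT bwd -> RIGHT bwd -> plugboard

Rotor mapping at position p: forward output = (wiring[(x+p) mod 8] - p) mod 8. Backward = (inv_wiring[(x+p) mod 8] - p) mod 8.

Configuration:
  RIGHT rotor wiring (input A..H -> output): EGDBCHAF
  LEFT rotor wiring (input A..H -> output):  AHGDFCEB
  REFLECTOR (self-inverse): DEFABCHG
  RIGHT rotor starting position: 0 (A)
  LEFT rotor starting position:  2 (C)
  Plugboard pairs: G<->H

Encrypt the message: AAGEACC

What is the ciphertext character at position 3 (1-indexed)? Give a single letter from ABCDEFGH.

Char 1 ('A'): step: R->1, L=2; A->plug->A->R->F->L->H->refl->G->L'->G->R'->E->plug->E
Char 2 ('A'): step: R->2, L=2; A->plug->A->R->B->L->B->refl->E->L'->A->R'->C->plug->C
Char 3 ('G'): step: R->3, L=2; G->plug->H->R->A->L->E->refl->B->L'->B->R'->F->plug->F

F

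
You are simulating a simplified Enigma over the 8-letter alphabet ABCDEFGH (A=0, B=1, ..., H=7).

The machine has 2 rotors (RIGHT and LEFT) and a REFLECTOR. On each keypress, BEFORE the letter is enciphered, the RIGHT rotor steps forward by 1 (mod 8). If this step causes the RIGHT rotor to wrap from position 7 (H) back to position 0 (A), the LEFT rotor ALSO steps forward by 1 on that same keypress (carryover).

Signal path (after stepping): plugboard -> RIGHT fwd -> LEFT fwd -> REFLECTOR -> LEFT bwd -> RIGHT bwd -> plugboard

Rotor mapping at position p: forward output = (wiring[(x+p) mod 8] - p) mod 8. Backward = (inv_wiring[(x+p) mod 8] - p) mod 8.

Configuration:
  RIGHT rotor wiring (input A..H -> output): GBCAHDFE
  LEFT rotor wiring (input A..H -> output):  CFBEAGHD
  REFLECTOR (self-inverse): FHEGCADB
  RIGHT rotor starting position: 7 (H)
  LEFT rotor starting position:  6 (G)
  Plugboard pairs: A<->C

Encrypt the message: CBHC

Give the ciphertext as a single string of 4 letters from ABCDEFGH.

Char 1 ('C'): step: R->0, L->7 (L advanced); C->plug->A->R->G->L->H->refl->B->L'->F->R'->G->plug->G
Char 2 ('B'): step: R->1, L=7; B->plug->B->R->B->L->D->refl->G->L'->C->R'->E->plug->E
Char 3 ('H'): step: R->2, L=7; H->plug->H->R->H->L->A->refl->F->L'->E->R'->G->plug->G
Char 4 ('C'): step: R->3, L=7; C->plug->A->R->F->L->B->refl->H->L'->G->R'->G->plug->G

Answer: GEGG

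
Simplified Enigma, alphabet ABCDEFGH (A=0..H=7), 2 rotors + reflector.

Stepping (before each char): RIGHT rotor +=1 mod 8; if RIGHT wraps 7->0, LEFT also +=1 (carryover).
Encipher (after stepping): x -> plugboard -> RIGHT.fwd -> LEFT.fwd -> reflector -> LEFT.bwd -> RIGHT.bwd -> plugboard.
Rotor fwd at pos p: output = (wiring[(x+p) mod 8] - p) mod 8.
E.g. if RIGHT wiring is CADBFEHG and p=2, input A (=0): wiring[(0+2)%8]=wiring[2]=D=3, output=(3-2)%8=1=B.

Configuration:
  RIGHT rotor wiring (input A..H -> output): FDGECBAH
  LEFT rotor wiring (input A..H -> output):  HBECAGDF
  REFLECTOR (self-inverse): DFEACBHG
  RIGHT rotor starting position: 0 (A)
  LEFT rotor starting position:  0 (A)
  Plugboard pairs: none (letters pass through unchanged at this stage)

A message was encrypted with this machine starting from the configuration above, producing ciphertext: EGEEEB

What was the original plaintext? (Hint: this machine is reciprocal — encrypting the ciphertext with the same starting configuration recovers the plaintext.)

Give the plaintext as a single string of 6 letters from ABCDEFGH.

Answer: BBCFAC

Derivation:
Char 1 ('E'): step: R->1, L=0; E->plug->E->R->A->L->H->refl->G->L'->F->R'->B->plug->B
Char 2 ('G'): step: R->2, L=0; G->plug->G->R->D->L->C->refl->E->L'->C->R'->B->plug->B
Char 3 ('E'): step: R->3, L=0; E->plug->E->R->E->L->A->refl->D->L'->G->R'->C->plug->C
Char 4 ('E'): step: R->4, L=0; E->plug->E->R->B->L->B->refl->F->L'->H->R'->F->plug->F
Char 5 ('E'): step: R->5, L=0; E->plug->E->R->G->L->D->refl->A->L'->E->R'->A->plug->A
Char 6 ('B'): step: R->6, L=0; B->plug->B->R->B->L->B->refl->F->L'->H->R'->C->plug->C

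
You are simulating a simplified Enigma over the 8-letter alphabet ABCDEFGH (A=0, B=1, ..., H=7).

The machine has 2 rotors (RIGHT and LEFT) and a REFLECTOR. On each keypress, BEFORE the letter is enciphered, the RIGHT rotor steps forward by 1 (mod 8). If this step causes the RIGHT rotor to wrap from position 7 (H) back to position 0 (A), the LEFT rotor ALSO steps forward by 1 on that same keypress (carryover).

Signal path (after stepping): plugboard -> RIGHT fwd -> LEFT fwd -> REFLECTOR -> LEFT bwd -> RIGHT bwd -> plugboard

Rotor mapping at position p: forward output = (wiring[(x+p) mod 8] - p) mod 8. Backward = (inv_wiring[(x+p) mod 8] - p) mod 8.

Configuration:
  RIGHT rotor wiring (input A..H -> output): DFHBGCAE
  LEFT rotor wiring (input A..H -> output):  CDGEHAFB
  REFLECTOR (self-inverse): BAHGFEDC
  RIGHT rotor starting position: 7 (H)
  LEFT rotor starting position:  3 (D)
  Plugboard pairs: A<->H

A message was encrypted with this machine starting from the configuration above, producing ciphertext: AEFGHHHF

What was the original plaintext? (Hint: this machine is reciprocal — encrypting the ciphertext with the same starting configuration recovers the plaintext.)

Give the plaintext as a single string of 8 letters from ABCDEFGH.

Answer: GGBCEDDE

Derivation:
Char 1 ('A'): step: R->0, L->4 (L advanced); A->plug->H->R->E->L->G->refl->D->L'->A->R'->G->plug->G
Char 2 ('E'): step: R->1, L=4; E->plug->E->R->B->L->E->refl->F->L'->D->R'->G->plug->G
Char 3 ('F'): step: R->2, L=4; F->plug->F->R->C->L->B->refl->A->L'->H->R'->B->plug->B
Char 4 ('G'): step: R->3, L=4; G->plug->G->R->C->L->B->refl->A->L'->H->R'->C->plug->C
Char 5 ('H'): step: R->4, L=4; H->plug->A->R->C->L->B->refl->A->L'->H->R'->E->plug->E
Char 6 ('H'): step: R->5, L=4; H->plug->A->R->F->L->H->refl->C->L'->G->R'->D->plug->D
Char 7 ('H'): step: R->6, L=4; H->plug->A->R->C->L->B->refl->A->L'->H->R'->D->plug->D
Char 8 ('F'): step: R->7, L=4; F->plug->F->R->H->L->A->refl->B->L'->C->R'->E->plug->E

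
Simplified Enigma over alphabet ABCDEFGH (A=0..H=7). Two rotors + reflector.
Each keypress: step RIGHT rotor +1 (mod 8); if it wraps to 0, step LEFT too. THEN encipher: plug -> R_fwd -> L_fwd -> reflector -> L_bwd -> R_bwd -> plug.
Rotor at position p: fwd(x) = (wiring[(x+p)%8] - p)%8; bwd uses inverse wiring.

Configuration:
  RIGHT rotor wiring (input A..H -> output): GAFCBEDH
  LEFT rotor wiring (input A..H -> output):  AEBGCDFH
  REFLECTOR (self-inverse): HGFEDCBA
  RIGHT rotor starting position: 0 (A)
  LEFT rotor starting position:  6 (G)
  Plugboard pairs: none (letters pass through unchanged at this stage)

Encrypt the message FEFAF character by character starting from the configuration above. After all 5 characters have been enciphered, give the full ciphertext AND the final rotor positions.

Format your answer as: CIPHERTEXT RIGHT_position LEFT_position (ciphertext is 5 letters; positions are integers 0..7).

Char 1 ('F'): step: R->1, L=6; F->plug->F->R->C->L->C->refl->F->L'->H->R'->A->plug->A
Char 2 ('E'): step: R->2, L=6; E->plug->E->R->B->L->B->refl->G->L'->D->R'->A->plug->A
Char 3 ('F'): step: R->3, L=6; F->plug->F->R->D->L->G->refl->B->L'->B->R'->C->plug->C
Char 4 ('A'): step: R->4, L=6; A->plug->A->R->F->L->A->refl->H->L'->A->R'->B->plug->B
Char 5 ('F'): step: R->5, L=6; F->plug->F->R->A->L->H->refl->A->L'->F->R'->G->plug->G
Final: ciphertext=AACBG, RIGHT=5, LEFT=6

Answer: AACBG 5 6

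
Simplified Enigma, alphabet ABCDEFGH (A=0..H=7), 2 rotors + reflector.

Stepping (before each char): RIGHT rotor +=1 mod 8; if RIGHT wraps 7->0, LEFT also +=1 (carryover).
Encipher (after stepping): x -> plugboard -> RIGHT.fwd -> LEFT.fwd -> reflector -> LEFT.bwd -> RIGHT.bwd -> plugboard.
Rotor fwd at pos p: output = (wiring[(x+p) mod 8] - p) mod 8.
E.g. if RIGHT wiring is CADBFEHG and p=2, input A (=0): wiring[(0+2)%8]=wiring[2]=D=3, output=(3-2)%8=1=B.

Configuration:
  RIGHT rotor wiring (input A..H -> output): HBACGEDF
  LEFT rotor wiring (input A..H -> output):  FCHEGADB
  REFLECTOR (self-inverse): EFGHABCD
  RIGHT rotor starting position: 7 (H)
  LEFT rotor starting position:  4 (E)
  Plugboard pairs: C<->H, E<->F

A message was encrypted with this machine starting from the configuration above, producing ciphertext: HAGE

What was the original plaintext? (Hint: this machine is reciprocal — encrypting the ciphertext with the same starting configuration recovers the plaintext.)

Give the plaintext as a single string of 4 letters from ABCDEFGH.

Answer: FCFA

Derivation:
Char 1 ('H'): step: R->0, L->5 (L advanced); H->plug->C->R->A->L->D->refl->H->L'->G->R'->E->plug->F
Char 2 ('A'): step: R->1, L=5; A->plug->A->R->A->L->D->refl->H->L'->G->R'->H->plug->C
Char 3 ('G'): step: R->2, L=5; G->plug->G->R->F->L->C->refl->G->L'->B->R'->E->plug->F
Char 4 ('E'): step: R->3, L=5; E->plug->F->R->E->L->F->refl->B->L'->H->R'->A->plug->A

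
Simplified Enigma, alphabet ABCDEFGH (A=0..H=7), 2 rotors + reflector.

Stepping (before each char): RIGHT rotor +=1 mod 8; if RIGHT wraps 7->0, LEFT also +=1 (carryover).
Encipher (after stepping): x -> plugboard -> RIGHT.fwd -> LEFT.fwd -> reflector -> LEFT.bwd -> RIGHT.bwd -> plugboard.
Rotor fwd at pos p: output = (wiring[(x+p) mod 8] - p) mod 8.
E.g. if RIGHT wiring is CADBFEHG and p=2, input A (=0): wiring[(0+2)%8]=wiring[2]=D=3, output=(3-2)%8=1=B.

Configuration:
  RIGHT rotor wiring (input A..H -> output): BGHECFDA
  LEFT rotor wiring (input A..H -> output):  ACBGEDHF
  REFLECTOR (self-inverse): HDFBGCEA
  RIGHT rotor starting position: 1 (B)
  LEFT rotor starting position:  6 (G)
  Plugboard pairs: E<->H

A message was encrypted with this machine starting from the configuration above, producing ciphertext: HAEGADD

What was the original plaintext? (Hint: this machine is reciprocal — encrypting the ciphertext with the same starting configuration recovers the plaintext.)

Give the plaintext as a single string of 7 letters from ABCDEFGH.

Char 1 ('H'): step: R->2, L=6; H->plug->E->R->B->L->H->refl->A->L'->F->R'->A->plug->A
Char 2 ('A'): step: R->3, L=6; A->plug->A->R->B->L->H->refl->A->L'->F->R'->E->plug->H
Char 3 ('E'): step: R->4, L=6; E->plug->H->R->A->L->B->refl->D->L'->E->R'->D->plug->D
Char 4 ('G'): step: R->5, L=6; G->plug->G->R->H->L->F->refl->C->L'->C->R'->F->plug->F
Char 5 ('A'): step: R->6, L=6; A->plug->A->R->F->L->A->refl->H->L'->B->R'->E->plug->H
Char 6 ('D'): step: R->7, L=6; D->plug->D->R->A->L->B->refl->D->L'->E->R'->H->plug->E
Char 7 ('D'): step: R->0, L->7 (L advanced); D->plug->D->R->E->L->H->refl->A->L'->H->R'->C->plug->C

Answer: AHDFHEC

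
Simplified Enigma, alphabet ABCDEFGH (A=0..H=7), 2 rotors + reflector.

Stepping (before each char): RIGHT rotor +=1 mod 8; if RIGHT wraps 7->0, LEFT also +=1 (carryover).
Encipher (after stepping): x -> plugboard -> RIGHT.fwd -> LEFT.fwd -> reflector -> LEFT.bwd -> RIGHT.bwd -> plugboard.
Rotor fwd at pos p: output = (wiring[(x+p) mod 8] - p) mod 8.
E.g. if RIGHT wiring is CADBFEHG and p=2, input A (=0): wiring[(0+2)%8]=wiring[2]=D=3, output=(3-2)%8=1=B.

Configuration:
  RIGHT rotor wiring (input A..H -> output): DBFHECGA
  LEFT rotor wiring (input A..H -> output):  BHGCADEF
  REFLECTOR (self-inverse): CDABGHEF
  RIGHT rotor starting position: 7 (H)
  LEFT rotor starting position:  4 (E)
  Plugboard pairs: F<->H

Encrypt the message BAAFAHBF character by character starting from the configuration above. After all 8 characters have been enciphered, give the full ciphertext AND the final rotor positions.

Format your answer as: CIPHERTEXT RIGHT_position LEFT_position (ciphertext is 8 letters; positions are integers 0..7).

Char 1 ('B'): step: R->0, L->5 (L advanced); B->plug->B->R->B->L->H->refl->F->L'->G->R'->G->plug->G
Char 2 ('A'): step: R->1, L=5; A->plug->A->R->A->L->G->refl->E->L'->D->R'->D->plug->D
Char 3 ('A'): step: R->2, L=5; A->plug->A->R->D->L->E->refl->G->L'->A->R'->D->plug->D
Char 4 ('F'): step: R->3, L=5; F->plug->H->R->C->L->A->refl->C->L'->E->R'->A->plug->A
Char 5 ('A'): step: R->4, L=5; A->plug->A->R->A->L->G->refl->E->L'->D->R'->H->plug->F
Char 6 ('H'): step: R->5, L=5; H->plug->F->R->A->L->G->refl->E->L'->D->R'->C->plug->C
Char 7 ('B'): step: R->6, L=5; B->plug->B->R->C->L->A->refl->C->L'->E->R'->H->plug->F
Char 8 ('F'): step: R->7, L=5; F->plug->H->R->H->L->D->refl->B->L'->F->R'->F->plug->H
Final: ciphertext=GDDAFCFH, RIGHT=7, LEFT=5

Answer: GDDAFCFH 7 5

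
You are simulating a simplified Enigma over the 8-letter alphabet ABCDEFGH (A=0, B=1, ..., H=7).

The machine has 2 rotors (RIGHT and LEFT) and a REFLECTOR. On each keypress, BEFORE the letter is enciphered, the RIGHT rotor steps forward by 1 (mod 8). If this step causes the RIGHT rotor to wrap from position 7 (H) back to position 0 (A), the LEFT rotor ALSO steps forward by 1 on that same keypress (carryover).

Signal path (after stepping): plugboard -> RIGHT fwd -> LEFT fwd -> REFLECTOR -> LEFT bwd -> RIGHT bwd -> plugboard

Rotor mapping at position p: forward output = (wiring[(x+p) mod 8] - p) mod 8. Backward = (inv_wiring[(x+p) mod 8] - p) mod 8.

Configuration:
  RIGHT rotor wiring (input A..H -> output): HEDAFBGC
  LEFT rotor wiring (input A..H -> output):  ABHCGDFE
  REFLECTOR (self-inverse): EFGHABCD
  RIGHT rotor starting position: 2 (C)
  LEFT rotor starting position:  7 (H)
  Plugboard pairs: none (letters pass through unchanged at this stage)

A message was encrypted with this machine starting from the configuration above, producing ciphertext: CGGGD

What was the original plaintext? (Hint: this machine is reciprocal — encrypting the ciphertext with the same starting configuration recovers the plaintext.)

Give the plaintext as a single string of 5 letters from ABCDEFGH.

Char 1 ('C'): step: R->3, L=7; C->plug->C->R->G->L->E->refl->A->L'->D->R'->D->plug->D
Char 2 ('G'): step: R->4, L=7; G->plug->G->R->H->L->G->refl->C->L'->C->R'->C->plug->C
Char 3 ('G'): step: R->5, L=7; G->plug->G->R->D->L->A->refl->E->L'->G->R'->F->plug->F
Char 4 ('G'): step: R->6, L=7; G->plug->G->R->H->L->G->refl->C->L'->C->R'->F->plug->F
Char 5 ('D'): step: R->7, L=7; D->plug->D->R->E->L->D->refl->H->L'->F->R'->C->plug->C

Answer: DCFFC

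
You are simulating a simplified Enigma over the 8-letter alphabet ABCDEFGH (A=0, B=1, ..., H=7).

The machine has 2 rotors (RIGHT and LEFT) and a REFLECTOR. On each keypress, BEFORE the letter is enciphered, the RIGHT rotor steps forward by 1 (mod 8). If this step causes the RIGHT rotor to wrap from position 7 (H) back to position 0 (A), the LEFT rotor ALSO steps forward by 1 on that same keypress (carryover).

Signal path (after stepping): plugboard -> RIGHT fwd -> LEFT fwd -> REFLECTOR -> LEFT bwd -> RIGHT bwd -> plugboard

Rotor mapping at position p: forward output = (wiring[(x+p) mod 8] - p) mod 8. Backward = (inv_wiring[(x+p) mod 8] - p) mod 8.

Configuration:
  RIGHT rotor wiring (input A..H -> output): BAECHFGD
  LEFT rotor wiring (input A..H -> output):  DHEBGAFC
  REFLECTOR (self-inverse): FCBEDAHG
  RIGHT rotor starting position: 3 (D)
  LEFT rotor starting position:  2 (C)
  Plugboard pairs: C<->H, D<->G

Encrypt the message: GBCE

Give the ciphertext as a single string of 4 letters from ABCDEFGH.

Answer: EEBH

Derivation:
Char 1 ('G'): step: R->4, L=2; G->plug->D->R->H->L->F->refl->A->L'->F->R'->E->plug->E
Char 2 ('B'): step: R->5, L=2; B->plug->B->R->B->L->H->refl->G->L'->D->R'->E->plug->E
Char 3 ('C'): step: R->6, L=2; C->plug->H->R->H->L->F->refl->A->L'->F->R'->B->plug->B
Char 4 ('E'): step: R->7, L=2; E->plug->E->R->D->L->G->refl->H->L'->B->R'->C->plug->H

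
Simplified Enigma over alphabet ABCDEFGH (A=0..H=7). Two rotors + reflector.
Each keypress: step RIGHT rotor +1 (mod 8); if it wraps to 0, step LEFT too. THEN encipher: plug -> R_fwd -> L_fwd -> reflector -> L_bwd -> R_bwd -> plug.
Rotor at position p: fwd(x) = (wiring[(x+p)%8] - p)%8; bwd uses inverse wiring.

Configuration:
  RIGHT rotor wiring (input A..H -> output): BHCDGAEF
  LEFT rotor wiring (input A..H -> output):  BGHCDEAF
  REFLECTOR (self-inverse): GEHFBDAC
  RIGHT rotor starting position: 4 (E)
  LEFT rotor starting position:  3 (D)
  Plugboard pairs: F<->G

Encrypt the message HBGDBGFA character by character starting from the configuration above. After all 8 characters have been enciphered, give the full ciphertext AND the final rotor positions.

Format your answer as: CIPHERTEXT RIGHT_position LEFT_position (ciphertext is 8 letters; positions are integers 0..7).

Char 1 ('H'): step: R->5, L=3; H->plug->H->R->B->L->A->refl->G->L'->F->R'->F->plug->G
Char 2 ('B'): step: R->6, L=3; B->plug->B->R->H->L->E->refl->B->L'->C->R'->H->plug->H
Char 3 ('G'): step: R->7, L=3; G->plug->F->R->H->L->E->refl->B->L'->C->R'->B->plug->B
Char 4 ('D'): step: R->0, L->4 (L advanced); D->plug->D->R->D->L->B->refl->E->L'->C->R'->C->plug->C
Char 5 ('B'): step: R->1, L=4; B->plug->B->R->B->L->A->refl->G->L'->H->R'->E->plug->E
Char 6 ('G'): step: R->2, L=4; G->plug->F->R->D->L->B->refl->E->L'->C->R'->E->plug->E
Char 7 ('F'): step: R->3, L=4; F->plug->G->R->E->L->F->refl->D->L'->G->R'->F->plug->G
Char 8 ('A'): step: R->4, L=4; A->plug->A->R->C->L->E->refl->B->L'->D->R'->F->plug->G
Final: ciphertext=GHBCEEGG, RIGHT=4, LEFT=4

Answer: GHBCEEGG 4 4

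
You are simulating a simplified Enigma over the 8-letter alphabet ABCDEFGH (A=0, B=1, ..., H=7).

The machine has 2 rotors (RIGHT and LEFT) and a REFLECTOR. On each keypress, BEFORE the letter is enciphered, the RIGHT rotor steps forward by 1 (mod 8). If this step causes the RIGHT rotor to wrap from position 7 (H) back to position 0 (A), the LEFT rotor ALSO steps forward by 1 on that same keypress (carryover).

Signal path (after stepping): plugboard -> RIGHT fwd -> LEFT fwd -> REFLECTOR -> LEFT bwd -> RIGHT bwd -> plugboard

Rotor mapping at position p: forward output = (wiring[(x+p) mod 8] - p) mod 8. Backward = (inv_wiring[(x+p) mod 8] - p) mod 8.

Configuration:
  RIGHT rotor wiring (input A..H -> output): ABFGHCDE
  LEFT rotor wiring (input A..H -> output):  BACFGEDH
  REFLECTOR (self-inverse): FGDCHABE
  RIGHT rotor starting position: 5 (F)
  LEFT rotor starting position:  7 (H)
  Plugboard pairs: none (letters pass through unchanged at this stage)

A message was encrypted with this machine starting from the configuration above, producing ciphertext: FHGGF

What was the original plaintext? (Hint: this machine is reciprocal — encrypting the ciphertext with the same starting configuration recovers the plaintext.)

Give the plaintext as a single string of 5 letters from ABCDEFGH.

Char 1 ('F'): step: R->6, L=7; F->plug->F->R->A->L->A->refl->F->L'->G->R'->B->plug->B
Char 2 ('H'): step: R->7, L=7; H->plug->H->R->E->L->G->refl->B->L'->C->R'->C->plug->C
Char 3 ('G'): step: R->0, L->0 (L advanced); G->plug->G->R->D->L->F->refl->A->L'->B->R'->B->plug->B
Char 4 ('G'): step: R->1, L=0; G->plug->G->R->D->L->F->refl->A->L'->B->R'->E->plug->E
Char 5 ('F'): step: R->2, L=0; F->plug->F->R->C->L->C->refl->D->L'->G->R'->G->plug->G

Answer: BCBEG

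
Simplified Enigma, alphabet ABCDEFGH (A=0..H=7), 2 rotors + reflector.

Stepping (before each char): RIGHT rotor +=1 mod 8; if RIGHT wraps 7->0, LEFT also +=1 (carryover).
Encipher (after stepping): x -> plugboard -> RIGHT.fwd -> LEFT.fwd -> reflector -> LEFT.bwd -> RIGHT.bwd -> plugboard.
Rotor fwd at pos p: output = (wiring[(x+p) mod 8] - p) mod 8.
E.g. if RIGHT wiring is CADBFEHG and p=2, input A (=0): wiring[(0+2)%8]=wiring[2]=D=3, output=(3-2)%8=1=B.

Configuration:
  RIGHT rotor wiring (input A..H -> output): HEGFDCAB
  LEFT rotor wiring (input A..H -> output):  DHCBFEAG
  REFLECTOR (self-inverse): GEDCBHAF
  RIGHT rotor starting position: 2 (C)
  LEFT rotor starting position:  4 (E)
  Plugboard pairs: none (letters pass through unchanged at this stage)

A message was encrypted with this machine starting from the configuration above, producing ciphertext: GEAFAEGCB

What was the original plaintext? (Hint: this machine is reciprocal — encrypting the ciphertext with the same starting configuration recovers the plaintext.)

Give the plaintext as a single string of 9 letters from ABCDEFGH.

Answer: EDBHBABAD

Derivation:
Char 1 ('G'): step: R->3, L=4; G->plug->G->R->B->L->A->refl->G->L'->G->R'->E->plug->E
Char 2 ('E'): step: R->4, L=4; E->plug->E->R->D->L->C->refl->D->L'->F->R'->D->plug->D
Char 3 ('A'): step: R->5, L=4; A->plug->A->R->F->L->D->refl->C->L'->D->R'->B->plug->B
Char 4 ('F'): step: R->6, L=4; F->plug->F->R->H->L->F->refl->H->L'->E->R'->H->plug->H
Char 5 ('A'): step: R->7, L=4; A->plug->A->R->C->L->E->refl->B->L'->A->R'->B->plug->B
Char 6 ('E'): step: R->0, L->5 (L advanced); E->plug->E->R->D->L->G->refl->A->L'->H->R'->A->plug->A
Char 7 ('G'): step: R->1, L=5; G->plug->G->R->A->L->H->refl->F->L'->F->R'->B->plug->B
Char 8 ('C'): step: R->2, L=5; C->plug->C->R->B->L->D->refl->C->L'->E->R'->A->plug->A
Char 9 ('B'): step: R->3, L=5; B->plug->B->R->A->L->H->refl->F->L'->F->R'->D->plug->D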